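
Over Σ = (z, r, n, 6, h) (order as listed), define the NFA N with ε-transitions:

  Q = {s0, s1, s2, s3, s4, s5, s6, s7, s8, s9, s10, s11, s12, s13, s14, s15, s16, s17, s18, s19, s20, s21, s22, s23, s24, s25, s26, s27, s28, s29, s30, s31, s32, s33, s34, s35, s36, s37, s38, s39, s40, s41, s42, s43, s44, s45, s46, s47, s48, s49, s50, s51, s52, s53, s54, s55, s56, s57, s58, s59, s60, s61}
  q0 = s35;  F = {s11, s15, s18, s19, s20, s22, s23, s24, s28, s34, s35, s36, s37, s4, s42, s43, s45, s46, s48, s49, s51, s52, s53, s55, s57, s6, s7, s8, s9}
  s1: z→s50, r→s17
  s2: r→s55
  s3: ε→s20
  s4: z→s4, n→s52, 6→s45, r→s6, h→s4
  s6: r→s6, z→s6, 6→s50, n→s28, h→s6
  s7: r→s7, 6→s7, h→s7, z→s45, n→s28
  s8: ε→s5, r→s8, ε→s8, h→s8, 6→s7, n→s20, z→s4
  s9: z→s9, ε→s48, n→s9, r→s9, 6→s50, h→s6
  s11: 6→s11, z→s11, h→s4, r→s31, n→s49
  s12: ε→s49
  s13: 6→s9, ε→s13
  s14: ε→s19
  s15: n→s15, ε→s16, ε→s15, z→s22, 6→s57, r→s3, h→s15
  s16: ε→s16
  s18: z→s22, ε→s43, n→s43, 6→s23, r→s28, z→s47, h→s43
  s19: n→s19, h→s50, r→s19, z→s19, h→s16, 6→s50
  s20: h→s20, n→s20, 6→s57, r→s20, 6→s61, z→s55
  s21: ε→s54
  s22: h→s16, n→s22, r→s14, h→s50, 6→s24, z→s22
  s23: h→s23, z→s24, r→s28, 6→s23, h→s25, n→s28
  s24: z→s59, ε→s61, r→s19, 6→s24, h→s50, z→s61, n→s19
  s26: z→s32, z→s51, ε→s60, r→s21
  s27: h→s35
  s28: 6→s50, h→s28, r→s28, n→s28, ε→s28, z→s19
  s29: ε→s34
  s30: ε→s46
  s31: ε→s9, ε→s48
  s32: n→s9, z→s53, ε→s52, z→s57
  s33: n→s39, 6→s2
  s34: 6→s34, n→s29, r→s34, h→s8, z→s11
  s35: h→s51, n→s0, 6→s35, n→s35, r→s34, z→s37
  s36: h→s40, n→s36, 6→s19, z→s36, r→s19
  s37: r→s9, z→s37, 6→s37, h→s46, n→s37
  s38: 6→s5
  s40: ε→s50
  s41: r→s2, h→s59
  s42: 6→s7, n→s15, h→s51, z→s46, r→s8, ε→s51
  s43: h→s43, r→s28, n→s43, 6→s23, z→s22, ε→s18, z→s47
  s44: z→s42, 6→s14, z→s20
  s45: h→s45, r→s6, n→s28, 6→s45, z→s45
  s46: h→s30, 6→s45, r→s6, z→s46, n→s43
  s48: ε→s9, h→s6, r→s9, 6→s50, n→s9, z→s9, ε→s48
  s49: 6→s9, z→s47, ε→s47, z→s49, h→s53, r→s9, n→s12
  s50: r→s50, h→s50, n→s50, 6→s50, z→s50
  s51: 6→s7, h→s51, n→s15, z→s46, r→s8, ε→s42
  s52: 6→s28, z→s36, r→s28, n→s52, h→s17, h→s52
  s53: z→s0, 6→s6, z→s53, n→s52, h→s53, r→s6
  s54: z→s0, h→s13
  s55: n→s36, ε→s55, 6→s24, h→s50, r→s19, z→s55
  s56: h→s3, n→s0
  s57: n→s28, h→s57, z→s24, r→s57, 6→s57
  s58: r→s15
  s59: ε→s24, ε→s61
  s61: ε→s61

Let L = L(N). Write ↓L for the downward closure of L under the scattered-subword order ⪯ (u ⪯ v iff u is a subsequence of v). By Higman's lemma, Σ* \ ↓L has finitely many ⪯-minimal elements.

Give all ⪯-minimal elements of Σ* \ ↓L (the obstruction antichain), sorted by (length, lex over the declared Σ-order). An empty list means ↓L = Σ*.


|Q|=62, |F|=29, |δ|=216 (31 ε).
min D↑ (27 st, q0=0, F={10}): 0:z→1,r→2,n→0,6→0,h→3 1:z→1,r→4,n→1,6→1,h→5 2:z→6,r→2,n→2,6→2,h→7 3:z→5,r→7,n→8,6→9,h→3 4:z→4,r→4,n→4,6→10,h→11 5:z→5,r→11,n→12,6→13,h→5 6:z→6,r→4,n→14,6→6,h→15 7:z→15,r→7,n→16,6→9,h→7 8:z→17,r→16,n→8,6→18,h→8 9:z→13,r→9,n→19,6→9,h→9 10:z→10,r→10,n→10,6→10,h→10 11:z→11,r→11,n→19,6→10,h→11 12:z→17,r→19,n→12,6→20,h→12 13:z→13,r→11,n→19,6→13,h→13 14:z→14,r→4,n→14,6→4,h→21 15:z→15,r→11,n→22,6→13,h→15 16:z→23,r→16,n→16,6→18,h→16 17:z→17,r→24,n→17,6→25,h→10 18:z→25,r→18,n→19,6→18,h→18 19:z→24,r→19,n→19,6→10,h→19 20:z→25,r→19,n→19,6→20,h→20 21:z→21,r→11,n→22,6→11,h→21 22:z→26,r→19,n→22,6→19,h→22 23:z→23,r→24,n→26,6→25,h→10 24:z→24,r→24,n→24,6→10,h→10 25:z→25,r→24,n→24,6→25,h→10 26:z→26,r→24,n→26,6→24,h→10 [Hopcroft].
'zr6': |S_i|=[45, 33, 9, 1] end={s50} — reject; 3/3 del acc.
'hnzh': N↓-sim [45, 35, 23, 12, 3] end={s16,s40,s50} ∉↓L; 4/4 del acc.
'h6n6': |S_i|=[45, 35, 13, 4, 1] end={s50} — reject; 4/4 del acc.
'rzn66': run [45, 33, 24, 16, 7, 1] end={s50} rej; 5/5 single-dels accept.
4 obstructions.

A = [zr6, hnzh, h6n6, rzn66].


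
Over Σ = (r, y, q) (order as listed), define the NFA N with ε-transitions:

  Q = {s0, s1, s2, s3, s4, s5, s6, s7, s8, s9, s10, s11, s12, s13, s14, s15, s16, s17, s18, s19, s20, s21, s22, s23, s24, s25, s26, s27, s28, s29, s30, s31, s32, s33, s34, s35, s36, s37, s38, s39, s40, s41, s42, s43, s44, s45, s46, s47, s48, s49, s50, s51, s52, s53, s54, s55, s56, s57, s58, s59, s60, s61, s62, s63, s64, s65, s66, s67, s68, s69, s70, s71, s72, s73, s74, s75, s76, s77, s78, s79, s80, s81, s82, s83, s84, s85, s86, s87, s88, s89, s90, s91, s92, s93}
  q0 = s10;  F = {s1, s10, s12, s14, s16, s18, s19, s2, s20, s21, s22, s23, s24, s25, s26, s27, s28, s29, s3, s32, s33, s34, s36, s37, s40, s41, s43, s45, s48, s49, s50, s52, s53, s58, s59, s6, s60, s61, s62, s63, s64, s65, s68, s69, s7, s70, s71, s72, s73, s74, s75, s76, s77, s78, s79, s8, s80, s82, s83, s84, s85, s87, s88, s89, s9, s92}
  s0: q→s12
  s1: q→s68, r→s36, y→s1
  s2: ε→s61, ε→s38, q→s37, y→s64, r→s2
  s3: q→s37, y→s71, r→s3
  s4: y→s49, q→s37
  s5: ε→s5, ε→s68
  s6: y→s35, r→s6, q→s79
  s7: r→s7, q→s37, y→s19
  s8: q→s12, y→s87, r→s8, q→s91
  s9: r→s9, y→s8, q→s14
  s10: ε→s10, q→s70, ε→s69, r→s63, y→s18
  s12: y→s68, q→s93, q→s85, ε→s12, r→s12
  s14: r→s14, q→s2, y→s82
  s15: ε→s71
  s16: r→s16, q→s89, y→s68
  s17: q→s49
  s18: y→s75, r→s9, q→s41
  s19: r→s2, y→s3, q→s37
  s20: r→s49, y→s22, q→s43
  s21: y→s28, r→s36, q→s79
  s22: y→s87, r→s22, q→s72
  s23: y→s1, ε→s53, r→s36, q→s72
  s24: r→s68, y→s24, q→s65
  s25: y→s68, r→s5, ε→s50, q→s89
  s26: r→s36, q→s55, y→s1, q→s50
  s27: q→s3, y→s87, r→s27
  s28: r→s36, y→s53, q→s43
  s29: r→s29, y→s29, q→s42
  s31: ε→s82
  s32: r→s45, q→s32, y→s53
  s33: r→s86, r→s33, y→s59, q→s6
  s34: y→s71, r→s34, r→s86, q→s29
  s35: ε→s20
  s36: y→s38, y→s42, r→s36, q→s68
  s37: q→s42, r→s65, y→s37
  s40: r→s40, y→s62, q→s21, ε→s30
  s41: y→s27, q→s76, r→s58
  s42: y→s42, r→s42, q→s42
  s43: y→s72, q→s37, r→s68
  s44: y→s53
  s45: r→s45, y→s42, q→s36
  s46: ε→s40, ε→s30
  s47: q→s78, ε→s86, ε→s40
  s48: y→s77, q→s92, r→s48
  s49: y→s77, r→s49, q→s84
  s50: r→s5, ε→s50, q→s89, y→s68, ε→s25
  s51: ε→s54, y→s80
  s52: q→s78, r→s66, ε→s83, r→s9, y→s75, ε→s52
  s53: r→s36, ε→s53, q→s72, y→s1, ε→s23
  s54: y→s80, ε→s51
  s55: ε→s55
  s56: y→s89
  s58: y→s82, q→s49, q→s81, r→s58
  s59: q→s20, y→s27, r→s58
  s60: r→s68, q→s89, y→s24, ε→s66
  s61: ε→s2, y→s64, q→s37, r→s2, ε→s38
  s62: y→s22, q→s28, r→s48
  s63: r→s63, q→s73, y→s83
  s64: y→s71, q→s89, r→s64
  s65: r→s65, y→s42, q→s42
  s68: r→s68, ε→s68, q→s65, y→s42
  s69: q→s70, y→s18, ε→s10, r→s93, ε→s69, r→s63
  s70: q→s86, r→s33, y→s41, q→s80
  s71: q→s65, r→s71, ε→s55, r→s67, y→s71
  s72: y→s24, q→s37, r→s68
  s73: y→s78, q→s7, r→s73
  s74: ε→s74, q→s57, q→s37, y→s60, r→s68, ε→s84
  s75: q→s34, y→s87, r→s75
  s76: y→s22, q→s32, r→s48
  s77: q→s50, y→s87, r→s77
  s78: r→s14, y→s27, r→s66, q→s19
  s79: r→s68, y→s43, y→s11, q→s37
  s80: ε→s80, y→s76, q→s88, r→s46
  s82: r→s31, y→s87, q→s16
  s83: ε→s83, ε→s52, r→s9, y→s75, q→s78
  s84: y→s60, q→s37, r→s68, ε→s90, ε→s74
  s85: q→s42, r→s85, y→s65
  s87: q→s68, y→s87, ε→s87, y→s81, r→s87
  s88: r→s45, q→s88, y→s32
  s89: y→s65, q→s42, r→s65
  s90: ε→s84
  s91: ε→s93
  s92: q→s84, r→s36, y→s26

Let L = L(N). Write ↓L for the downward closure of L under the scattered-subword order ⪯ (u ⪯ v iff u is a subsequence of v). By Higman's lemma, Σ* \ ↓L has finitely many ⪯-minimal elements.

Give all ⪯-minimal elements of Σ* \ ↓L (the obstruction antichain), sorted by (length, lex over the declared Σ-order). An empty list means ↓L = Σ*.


|Q|=94, |F|=66, |δ|=268 (43 ε).
min D↑ (61 st, q0=0, F={43}): 0:r→1,y→2,q→3 1:r→1,y→4,q→5 2:r→6,y→7,q→8 3:r→9,y→8,q→10 4:r→6,y→7,q→11 5:r→5,y→11,q→12 6:r→6,y→13,q→14 7:r→7,y→15,q→16 8:r→17,y→18,q→19 9:r→9,y→20,q→21 10:r→22,y→19,q→23 11:r→14,y→18,q→24 12:r→12,y→24,q→25 13:r→13,y→15,q→26 14:r→14,y→27,q→28 15:r→15,y→15,q→29 16:r→16,y→30,q→31 17:r→17,y→27,q→32 18:r→18,y→15,q→33 19:r→34,y→35,q→36 20:r→17,y→18,q→37 21:r→21,y→37,q→38 22:r→22,y→39,q→40 23:r→41,y→36,q→23 24:r→28,y→33,q→25 25:r→42,y→25,q→43 26:r→26,y→29,q→44 27:r→27,y→15,q→45 28:r→28,y→46,q→25 29:r→29,y→43,q→42 30:r→30,y→30,q→42 31:r→31,y→31,q→43 32:r→32,y→47,q→48 33:r→33,y→30,q→25 34:r→34,y→47,q→49 35:r→35,y→15,q→50 36:r→41,y→51,q→36 37:r→32,y→35,q→52 38:r→29,y→52,q→25 39:r→34,y→35,q→53 40:r→54,y→53,q→38 41:r→41,y→43,q→54 42:r→42,y→43,q→43 43:r→43,y→43,q→43 44:r→44,y→42,q→43 45:r→45,y→29,q→55 46:r→46,y→30,q→55 47:r→47,y→15,q→56 48:r→29,y→57,q→25 49:r→54,y→58,q→48 50:r→29,y→59,q→25 51:r→54,y→60,q→50 52:r→29,y→50,q→25 53:r→54,y→51,q→52 54:r→54,y→43,q→29 55:r→42,y→42,q→43 56:r→29,y→29,q→55 57:r→29,y→59,q→55 58:r→54,y→60,q→56 59:r→29,y→59,q→42 60:r→54,y→60,q→29 (ε-aug+det+¬).
'rqqqq': |S_i|=[83, 74, 59, 33, 5, 1] end={s42} rej; 5/5 deletions ∈↓L.
'yyyqy': |S_i|=[83, 68, 40, 14, 3, 1] end={s42} — reject; 5/5 del acc.
'yyqqq': run [83, 68, 40, 22, 7, 1] end={s42} ∉↓L; 5/5 single-dels accept.
'qqqry': |S_i|=[83, 74, 60, 32, 7, 2] end={s38,s42} rej; 5/5 single-dels accept.
'yryqyy': run [83, 68, 51, 31, 13, 3, 1] end={s42} — reject; 6/6 del acc.
5 obstructions.

Antichain: [rqqqq, yyyqy, yyqqq, qqqry, yryqyy].


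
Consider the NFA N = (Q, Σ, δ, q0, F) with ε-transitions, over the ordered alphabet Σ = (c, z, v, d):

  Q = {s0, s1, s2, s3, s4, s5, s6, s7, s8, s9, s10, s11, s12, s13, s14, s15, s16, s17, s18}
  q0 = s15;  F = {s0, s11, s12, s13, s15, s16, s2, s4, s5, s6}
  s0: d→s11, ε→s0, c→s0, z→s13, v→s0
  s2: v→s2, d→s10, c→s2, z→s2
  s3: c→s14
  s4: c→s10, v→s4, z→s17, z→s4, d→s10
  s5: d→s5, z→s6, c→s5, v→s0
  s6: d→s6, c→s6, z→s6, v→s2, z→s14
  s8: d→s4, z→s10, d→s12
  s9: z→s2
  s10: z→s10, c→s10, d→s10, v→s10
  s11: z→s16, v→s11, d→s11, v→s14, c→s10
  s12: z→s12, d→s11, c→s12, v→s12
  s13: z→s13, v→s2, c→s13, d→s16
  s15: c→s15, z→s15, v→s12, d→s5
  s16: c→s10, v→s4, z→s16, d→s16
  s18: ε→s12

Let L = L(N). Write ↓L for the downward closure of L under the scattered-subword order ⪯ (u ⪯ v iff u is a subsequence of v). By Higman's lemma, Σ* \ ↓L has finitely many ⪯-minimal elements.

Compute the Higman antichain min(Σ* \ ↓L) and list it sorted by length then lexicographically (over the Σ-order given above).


|Q|=19, |F|=10, |δ|=54 (2 ε).
min D↑ (11 st, q0=0, F={6}): 0:c→0,z→0,v→1,d→2 1:c→1,z→1,v→1,d→3 2:c→2,z→4,v→5,d→2 3:c→6,z→7,v→3,d→3 4:c→4,z→4,v→8,d→4 5:c→5,z→9,v→5,d→3 6:c→6,z→6,v→6,d→6 7:c→6,z→7,v→10,d→7 8:c→8,z→8,v→8,d→6 9:c→9,z→9,v→8,d→7 10:c→6,z→10,v→10,d→6 (ε-aug+det+¬).
'vdc': N↓-sim [13, 10, 6, 1] end={s10} ∉↓L; 3/3 deletions ∈↓L.
'dzvd': |S_i|=[13, 11, 8, 4, 1] end={s10} — reject; 4/4 deletions ∈↓L.
2 obstructions.

A = [vdc, dzvd].


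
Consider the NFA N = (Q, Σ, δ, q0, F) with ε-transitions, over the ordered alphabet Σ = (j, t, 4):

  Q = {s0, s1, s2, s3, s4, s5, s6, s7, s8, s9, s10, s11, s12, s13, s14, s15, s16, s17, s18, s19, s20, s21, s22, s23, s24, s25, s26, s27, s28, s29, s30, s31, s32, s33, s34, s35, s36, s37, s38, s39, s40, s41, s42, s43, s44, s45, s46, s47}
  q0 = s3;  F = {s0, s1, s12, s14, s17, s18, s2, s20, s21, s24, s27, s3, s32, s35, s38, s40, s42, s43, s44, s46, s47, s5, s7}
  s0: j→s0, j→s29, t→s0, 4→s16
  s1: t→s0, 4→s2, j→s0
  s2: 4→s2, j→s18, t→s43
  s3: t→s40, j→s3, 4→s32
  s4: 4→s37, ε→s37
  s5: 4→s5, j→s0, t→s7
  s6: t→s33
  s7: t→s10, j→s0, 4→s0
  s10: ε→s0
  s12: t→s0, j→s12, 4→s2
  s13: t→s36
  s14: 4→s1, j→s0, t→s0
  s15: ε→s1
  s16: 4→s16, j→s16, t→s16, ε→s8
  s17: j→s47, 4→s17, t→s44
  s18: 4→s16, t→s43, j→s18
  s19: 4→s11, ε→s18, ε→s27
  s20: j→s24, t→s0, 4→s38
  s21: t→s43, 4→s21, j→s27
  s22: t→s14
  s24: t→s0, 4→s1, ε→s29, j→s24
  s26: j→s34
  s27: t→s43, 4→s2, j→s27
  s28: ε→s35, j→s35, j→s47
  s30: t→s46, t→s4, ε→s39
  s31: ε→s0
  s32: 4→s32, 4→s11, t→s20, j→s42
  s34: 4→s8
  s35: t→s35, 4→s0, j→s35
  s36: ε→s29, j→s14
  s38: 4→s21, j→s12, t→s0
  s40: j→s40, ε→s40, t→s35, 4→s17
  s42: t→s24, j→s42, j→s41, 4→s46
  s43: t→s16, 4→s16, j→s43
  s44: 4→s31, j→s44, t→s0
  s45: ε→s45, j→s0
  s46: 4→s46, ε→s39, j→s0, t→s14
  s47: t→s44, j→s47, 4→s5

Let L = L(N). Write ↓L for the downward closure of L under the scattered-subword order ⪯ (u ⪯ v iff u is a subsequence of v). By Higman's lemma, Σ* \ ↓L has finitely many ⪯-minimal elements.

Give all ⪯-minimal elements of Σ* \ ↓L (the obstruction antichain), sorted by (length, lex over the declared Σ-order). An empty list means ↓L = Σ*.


|Q|=48, |F|=23, |δ|=102 (14 ε).
min D↑ (24 st, q0=0, F={13}): 0:j→0,t→1,4→2 1:j→1,t→3,4→4 2:j→5,t→6,4→2 3:j→3,t→3,4→7 4:j→8,t→9,4→4 5:j→5,t→10,4→11 6:j→10,t→7,4→12 7:j→7,t→7,4→13 8:j→8,t→9,4→14 9:j→9,t→7,4→7 10:j→10,t→7,4→15 11:j→7,t→16,4→11 12:j→17,t→7,4→18 13:j→13,t→13,4→13 14:j→7,t→19,4→14 15:j→7,t→7,4→20 16:j→7,t→7,4→15 17:j→17,t→7,4→20 18:j→21,t→22,4→18 19:j→7,t→7,4→7 20:j→23,t→22,4→20 21:j→21,t→22,4→20 22:j→22,t→13,4→13 23:j→23,t→22,4→13 (ε-aug+det+¬).
'tt44': run [31, 24, 10, 5, 2] end={s16,s8} rej; 4/4 deletions ∈↓L.
'4tt4': N↓-sim [31, 28, 19, 6, 2] end={s16,s8} rej; 4/4 single-dels accept.
'4j4j4': run [31, 28, 22, 15, 6, 2] end={s16,s8} rej; 5/5 single-dels accept.
'4t44tt': |S_i|=[31, 28, 19, 13, 7, 3, 2] end={s16,s8} rej; 6/6 del acc.
4 words, ⪯-incomp.

A = [tt44, 4tt4, 4j4j4, 4t44tt].


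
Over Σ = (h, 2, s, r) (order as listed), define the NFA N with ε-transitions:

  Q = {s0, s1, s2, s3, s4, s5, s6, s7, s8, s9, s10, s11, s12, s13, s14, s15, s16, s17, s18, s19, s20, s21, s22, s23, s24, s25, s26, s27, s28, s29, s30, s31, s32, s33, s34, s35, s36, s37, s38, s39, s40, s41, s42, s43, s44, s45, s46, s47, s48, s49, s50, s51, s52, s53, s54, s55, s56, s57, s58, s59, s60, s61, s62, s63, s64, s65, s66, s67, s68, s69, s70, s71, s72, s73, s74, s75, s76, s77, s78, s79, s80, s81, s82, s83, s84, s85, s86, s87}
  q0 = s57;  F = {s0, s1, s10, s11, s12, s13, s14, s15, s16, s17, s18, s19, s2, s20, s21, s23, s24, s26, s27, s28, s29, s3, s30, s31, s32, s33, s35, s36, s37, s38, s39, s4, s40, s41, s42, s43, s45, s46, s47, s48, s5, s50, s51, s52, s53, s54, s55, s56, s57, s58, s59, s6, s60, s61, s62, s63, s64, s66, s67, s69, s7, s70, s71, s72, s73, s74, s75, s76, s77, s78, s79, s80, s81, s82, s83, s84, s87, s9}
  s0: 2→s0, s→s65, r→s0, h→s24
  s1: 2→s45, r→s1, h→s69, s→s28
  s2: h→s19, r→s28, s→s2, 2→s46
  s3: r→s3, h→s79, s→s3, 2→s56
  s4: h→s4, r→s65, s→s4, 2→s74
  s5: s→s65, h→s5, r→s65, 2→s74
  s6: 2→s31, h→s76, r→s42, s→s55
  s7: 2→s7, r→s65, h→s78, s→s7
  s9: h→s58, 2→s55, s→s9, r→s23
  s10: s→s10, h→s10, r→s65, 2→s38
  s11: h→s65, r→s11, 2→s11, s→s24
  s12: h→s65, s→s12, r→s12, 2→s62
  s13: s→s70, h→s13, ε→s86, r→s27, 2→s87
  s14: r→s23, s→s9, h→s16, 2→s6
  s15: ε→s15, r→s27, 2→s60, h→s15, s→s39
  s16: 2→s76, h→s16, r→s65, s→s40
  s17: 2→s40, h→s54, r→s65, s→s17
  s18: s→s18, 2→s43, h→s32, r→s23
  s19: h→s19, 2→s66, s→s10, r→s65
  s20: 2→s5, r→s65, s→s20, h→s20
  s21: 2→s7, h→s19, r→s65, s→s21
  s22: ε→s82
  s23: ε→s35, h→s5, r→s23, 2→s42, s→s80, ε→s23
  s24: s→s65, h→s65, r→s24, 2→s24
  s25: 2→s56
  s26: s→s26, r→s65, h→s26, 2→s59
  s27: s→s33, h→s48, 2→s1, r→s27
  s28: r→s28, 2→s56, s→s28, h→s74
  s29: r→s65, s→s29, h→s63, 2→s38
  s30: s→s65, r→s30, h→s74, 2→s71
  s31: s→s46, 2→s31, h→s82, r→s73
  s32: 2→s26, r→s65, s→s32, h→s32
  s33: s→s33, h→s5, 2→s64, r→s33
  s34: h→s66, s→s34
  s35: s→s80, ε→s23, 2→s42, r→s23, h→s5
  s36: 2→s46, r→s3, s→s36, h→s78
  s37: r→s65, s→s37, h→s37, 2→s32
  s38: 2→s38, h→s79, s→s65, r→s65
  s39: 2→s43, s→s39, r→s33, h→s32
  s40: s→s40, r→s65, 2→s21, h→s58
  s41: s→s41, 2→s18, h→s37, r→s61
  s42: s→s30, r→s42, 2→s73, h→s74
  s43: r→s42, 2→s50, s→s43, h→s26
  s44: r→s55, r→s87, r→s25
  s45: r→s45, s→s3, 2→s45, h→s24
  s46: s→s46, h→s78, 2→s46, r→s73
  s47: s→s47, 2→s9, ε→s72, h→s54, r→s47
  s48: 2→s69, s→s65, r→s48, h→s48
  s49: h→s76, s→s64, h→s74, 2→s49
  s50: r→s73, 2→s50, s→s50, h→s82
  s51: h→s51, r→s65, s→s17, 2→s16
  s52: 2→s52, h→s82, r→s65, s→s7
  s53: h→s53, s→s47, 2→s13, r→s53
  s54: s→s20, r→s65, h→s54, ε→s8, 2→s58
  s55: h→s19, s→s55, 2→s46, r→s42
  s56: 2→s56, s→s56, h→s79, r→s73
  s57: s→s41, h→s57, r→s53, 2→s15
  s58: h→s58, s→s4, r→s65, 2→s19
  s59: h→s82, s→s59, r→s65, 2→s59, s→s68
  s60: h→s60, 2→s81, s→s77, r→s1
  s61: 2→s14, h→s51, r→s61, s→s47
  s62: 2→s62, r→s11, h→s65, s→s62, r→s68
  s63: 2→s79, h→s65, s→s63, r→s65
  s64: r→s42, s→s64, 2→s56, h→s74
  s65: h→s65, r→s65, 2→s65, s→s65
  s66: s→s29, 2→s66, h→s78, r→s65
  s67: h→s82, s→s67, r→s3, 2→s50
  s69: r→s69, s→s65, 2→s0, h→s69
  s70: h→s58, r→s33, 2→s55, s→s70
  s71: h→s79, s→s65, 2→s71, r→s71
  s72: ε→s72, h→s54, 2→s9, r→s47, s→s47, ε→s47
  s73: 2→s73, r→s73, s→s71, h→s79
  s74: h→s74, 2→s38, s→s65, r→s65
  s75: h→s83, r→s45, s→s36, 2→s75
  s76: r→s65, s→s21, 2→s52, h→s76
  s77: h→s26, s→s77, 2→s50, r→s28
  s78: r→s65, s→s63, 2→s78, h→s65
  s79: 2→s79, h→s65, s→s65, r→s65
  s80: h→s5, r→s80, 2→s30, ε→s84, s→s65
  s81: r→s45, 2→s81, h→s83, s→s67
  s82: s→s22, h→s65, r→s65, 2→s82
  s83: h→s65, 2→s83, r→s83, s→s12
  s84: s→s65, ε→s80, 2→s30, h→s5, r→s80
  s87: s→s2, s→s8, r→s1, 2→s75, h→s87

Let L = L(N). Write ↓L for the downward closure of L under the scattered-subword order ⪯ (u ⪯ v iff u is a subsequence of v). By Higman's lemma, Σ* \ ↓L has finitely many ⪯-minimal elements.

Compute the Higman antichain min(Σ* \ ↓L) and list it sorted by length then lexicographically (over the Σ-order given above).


|Q|=88, |F|=78, |δ|=341 (12 ε).
min D↑ (76 st, q0=0, F={19}): 0:h→0,2→1,s→2,r→3 1:h→1,2→4,s→5,r→6 2:h→7,2→8,s→2,r→9 3:h→3,2→10,s→11,r→3 4:h→4,2→12,s→13,r→14 5:h→15,2→16,s→5,r→17 6:h→18,2→14,s→17,r→6 7:h→7,2→15,s→7,r→19 8:h→15,2→16,s→8,r→20 9:h→21,2→22,s→11,r→9 10:h→10,2→23,s→24,r→6 11:h→25,2→26,s→11,r→11 12:h→27,2→12,s→28,r→29 13:h→30,2→31,s→13,r→32 14:h→33,2→29,s→32,r→14 15:h→15,2→30,s→15,r→19 16:h→30,2→31,s→16,r→34 17:h→35,2→36,s→17,r→17 18:h→18,2→33,s→19,r→18 19:h→19,2→19,s→19,r→19 20:h→35,2→34,s→37,r→20 21:h→21,2→38,s→39,r→19 22:h→38,2→40,s→26,r→20 23:h→23,2→41,s→42,r→14 24:h→43,2→44,s→24,r→17 25:h→25,2→43,s→45,r→19 26:h→43,2→44,s→26,r→20 27:h→19,2→27,s→46,r→27 28:h→47,2→31,s→28,r→48 29:h→49,2→29,s→48,r→29 30:h→30,2→50,s→30,r→19 31:h→47,2→31,s→31,r→51 32:h→52,2→53,s→32,r→32 33:h→33,2→54,s→19,r→33 34:h→52,2→51,s→55,r→34 35:h→35,2→52,s→19,r→19 36:h→52,2→53,s→36,r→34 37:h→35,2→55,s→19,r→37 38:h→38,2→56,s→57,r→19 39:h→25,2→57,s→39,r→19 40:h→56,2→58,s→44,r→34 41:h→27,2→41,s→59,r→29 42:h→60,2→61,s→42,r→32 43:h→43,2→60,s→62,r→19 44:h→60,2→61,s→44,r→34 45:h→45,2→35,s→45,r→19 46:h→19,2→63,s→46,r→46 47:h→19,2→47,s→47,r→19 48:h→64,2→53,s→48,r→48 49:h→19,2→49,s→19,r→49 50:h→47,2→50,s→50,r→19 51:h→64,2→51,s→65,r→51 52:h→52,2→66,s→19,r→19 53:h→64,2→53,s→53,r→51 54:h→49,2→54,s→19,r→54 55:h→52,2→65,s→19,r→55 56:h→56,2→67,s→68,r→19 57:h→43,2→68,s→57,r→19 58:h→47,2→58,s→61,r→51 59:h→69,2→61,s→59,r→48 60:h→60,2→70,s→71,r→19 61:h→69,2→61,s→61,r→51 62:h→62,2→52,s→62,r→19 63:h→19,2→63,s→63,r→72 64:h→19,2→64,s→19,r→19 65:h→64,2→65,s→19,r→65 66:h→64,2→66,s→19,r→19 67:h→47,2→67,s→73,r→19 68:h→60,2→73,s→68,r→19 69:h→19,2→69,s→74,r→19 70:h→69,2→70,s→75,r→19 71:h→71,2→66,s→71,r→19 72:h→19,2→72,s→49,r→72 73:h→69,2→73,s→73,r→19 74:h→19,2→64,s→74,r→19 75:h→74,2→66,s→75,r→19 (ε-aug+det+¬).
'shr': run [83, 67, 31, 1] end={s65} — reject; 3/3 del acc.
'2rhs': N↓-sim [83, 72, 30, 9, 1] end={s65} rej; 4/4 del acc.
'222hh': N↓-sim [83, 72, 51, 31, 12, 1] end={s65} ∉↓L; 5/5 del acc.
's2rss': |S_i|=[83, 67, 47, 16, 10, 1] end={s65} ∉↓L; 5/5 deletions ∈↓L.
'rshs2s': |S_i|=[83, 68, 48, 16, 10, 5, 1] end={s65} — reject; 6/6 single-dels accept.
5 minimals (antichain).

Antichain: [shr, 2rhs, 222hh, s2rss, rshs2s].


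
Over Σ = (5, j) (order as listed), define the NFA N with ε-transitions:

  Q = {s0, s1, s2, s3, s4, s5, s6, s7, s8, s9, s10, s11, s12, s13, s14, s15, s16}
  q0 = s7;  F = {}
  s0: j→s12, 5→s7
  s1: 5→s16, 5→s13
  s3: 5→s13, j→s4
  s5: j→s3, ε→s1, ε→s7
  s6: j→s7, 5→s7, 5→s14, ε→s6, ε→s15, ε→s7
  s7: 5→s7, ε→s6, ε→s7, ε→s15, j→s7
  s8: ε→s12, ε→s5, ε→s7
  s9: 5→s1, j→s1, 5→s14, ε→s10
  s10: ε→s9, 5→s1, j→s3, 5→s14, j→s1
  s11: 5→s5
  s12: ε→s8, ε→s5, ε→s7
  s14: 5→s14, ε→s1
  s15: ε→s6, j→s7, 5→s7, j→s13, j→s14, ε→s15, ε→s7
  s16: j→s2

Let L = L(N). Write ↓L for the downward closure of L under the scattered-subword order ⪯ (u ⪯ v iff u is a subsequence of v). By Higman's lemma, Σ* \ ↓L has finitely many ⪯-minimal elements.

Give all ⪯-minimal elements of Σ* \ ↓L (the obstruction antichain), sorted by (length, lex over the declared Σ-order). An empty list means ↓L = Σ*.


Antichain: [ε].

|Q|=17, |F|=0, |δ|=46 (20 ε).
min D↑ (1 st, q0=0, F={0}): 0:5→0,j→0 [Hopcroft].
ε ∈ L(D↑) ⇒ ↓L = ∅.


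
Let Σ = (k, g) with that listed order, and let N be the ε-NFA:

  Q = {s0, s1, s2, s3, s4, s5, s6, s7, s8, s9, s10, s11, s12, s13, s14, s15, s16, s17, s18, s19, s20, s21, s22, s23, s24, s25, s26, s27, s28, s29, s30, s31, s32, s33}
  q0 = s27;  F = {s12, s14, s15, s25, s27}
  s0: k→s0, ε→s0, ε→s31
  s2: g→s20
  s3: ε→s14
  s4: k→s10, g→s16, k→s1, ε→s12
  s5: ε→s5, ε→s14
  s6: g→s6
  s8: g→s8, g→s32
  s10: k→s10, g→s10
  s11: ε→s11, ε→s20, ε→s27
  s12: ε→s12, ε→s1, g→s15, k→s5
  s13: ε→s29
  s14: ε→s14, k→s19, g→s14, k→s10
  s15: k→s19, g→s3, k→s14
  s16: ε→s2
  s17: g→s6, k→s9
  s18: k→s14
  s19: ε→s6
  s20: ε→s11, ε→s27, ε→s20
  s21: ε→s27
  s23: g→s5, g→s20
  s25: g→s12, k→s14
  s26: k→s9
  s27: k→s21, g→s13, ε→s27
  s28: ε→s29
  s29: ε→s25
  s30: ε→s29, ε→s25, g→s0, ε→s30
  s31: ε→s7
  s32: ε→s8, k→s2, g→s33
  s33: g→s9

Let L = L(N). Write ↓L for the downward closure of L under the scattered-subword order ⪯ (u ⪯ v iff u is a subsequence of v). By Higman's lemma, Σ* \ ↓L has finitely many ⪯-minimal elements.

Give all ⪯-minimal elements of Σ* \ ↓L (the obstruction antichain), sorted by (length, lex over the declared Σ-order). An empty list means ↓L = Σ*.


|Q|=34, |F|=5, |δ|=59 (27 ε).
min D↑ (6 st, q0=0, F={4}): 0:k→0,g→1 1:k→2,g→3 2:k→4,g→2 3:k→2,g→5 4:k→4,g→4 5:k→2,g→2 (ε-aug+det+¬).
'gkk': |S_i|=[14, 12, 5, 3] end={s10,s19,s6} ∉↓L; 3/3 single-dels accept.
'ggggk': N↓-sim [14, 12, 9, 6, 5, 3] end={s10,s19,s6} — reject; 5/5 del acc.
2 obstructions.

min(Σ*\↓L) = [gkk, ggggk].


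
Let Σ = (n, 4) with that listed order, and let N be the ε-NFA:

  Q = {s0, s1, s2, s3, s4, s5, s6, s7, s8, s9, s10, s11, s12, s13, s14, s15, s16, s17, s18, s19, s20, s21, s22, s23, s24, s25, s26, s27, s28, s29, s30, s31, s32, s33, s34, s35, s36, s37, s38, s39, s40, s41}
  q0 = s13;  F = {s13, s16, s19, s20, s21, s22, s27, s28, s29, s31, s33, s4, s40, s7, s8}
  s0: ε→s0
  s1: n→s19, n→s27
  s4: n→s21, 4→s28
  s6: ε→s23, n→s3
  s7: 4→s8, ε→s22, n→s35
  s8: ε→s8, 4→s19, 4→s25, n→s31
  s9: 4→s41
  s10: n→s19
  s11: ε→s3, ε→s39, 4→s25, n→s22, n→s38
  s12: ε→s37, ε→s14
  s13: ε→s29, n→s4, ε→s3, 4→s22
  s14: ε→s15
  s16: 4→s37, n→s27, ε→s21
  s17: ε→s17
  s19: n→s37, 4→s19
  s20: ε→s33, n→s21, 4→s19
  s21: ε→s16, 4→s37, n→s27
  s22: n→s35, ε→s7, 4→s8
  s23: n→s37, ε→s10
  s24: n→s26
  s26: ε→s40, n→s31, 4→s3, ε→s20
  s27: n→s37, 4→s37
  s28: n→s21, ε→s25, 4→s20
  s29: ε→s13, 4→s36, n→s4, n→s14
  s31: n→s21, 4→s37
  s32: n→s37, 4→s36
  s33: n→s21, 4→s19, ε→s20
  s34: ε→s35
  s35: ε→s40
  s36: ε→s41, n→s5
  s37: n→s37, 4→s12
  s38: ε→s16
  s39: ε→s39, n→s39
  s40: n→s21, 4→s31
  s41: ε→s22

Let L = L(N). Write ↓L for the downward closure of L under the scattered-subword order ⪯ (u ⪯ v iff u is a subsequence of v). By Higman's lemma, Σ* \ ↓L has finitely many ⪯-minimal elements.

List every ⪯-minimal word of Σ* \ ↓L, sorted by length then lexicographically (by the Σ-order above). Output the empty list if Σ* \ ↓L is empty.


min(Σ*\↓L) = [nn4, nnnn, 4n44, 44n4, 444n].

|Q|=42, |F|=15, |δ|=78 (28 ε).
min D↑ (12 st, q0=0, F={8}): 0:n→1,4→2 1:n→3,4→4 2:n→5,4→6 3:n→7,4→8 4:n→3,4→9 5:n→3,4→10 6:n→10,4→11 7:n→8,4→8 8:n→8,4→8 9:n→3,4→11 10:n→3,4→8 11:n→8,4→11 (ε-aug+det+¬).
'nn4': |S_i|=[25, 17, 7, 4] end={s12,s14,s15,s37} rej; 3/3 del acc.
'nnnn': N↓-sim [25, 17, 7, 5, 4] end={s12,s14,s15,s37} rej; 4/4 single-dels accept.
'4n44': |S_i|=[25, 21, 11, 8, 4] end={s12,s14,s15,s37} rej; 4/4 deletions ∈↓L.
'44n4': N↓-sim [25, 21, 13, 8, 4] end={s12,s14,s15,s37} — reject; 4/4 deletions ∈↓L.
'444n': |S_i|=[25, 21, 13, 6, 4] end={s12,s14,s15,s37} — reject; 4/4 single-dels accept.
5 words, ⪯-incomp.


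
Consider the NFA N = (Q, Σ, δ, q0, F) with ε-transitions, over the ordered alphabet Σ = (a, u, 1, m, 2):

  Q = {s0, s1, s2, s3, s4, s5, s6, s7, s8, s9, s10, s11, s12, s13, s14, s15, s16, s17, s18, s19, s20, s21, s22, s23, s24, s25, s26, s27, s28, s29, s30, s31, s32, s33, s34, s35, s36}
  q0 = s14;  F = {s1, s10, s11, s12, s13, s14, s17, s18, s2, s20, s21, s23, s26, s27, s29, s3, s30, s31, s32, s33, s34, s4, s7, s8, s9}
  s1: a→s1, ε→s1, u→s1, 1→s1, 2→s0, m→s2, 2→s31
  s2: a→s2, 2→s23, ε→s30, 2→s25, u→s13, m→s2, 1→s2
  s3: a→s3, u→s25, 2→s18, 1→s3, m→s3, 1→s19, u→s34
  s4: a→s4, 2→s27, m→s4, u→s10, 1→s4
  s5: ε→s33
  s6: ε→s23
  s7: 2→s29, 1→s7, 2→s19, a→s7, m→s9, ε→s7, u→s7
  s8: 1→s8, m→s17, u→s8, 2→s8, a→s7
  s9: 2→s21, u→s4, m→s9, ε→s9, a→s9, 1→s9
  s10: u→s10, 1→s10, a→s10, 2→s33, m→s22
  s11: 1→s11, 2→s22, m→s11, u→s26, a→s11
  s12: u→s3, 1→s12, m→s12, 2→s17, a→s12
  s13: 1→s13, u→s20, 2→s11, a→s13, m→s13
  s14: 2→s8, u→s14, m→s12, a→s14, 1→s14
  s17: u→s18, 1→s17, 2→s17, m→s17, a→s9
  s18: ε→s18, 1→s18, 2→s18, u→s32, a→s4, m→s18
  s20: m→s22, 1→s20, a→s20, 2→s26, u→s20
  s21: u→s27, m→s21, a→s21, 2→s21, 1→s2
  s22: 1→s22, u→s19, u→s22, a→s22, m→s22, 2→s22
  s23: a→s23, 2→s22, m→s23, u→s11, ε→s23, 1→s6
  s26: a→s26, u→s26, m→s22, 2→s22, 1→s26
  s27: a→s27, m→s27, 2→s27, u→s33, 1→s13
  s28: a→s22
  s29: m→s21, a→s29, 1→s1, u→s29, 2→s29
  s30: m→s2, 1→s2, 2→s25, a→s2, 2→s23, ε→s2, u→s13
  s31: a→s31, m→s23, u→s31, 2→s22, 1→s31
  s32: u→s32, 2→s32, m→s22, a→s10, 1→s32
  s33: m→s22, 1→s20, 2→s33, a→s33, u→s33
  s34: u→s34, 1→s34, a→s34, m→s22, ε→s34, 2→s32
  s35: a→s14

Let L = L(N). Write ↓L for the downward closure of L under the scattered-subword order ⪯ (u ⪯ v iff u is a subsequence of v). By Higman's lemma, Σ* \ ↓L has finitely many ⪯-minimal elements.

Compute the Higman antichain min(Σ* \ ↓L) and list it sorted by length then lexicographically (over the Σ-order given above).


|Q|=37, |F|=25, |δ|=149 (10 ε).
min D↑ (25 st, q0=0, F={10}): 0:a→0,u→0,1→0,m→1,2→2 1:a→1,u→3,1→1,m→1,2→4 2:a→5,u→2,1→2,m→4,2→2 3:a→3,u→6,1→3,m→3,2→7 4:a→8,u→7,1→4,m→4,2→4 5:a→5,u→5,1→5,m→8,2→9 6:a→6,u→6,1→6,m→10,2→11 7:a→12,u→11,1→7,m→7,2→7 8:a→8,u→12,1→8,m→8,2→13 9:a→9,u→9,1→14,m→13,2→9 10:a→10,u→10,1→10,m→10,2→10 11:a→15,u→11,1→11,m→10,2→11 12:a→12,u→15,1→12,m→12,2→16 13:a→13,u→16,1→17,m→13,2→13 14:a→14,u→14,1→14,m→17,2→18 15:a→15,u→15,1→15,m→10,2→19 16:a→16,u→19,1→20,m→16,2→16 17:a→17,u→20,1→17,m→17,2→21 18:a→18,u→18,1→18,m→21,2→10 19:a→19,u→19,1→22,m→10,2→19 20:a→20,u→22,1→20,m→20,2→23 21:a→21,u→23,1→21,m→21,2→10 22:a→22,u→22,1→22,m→10,2→24 23:a→23,u→24,1→23,m→23,2→10 24:a→24,u→24,1→24,m→10,2→10 (ε-aug+det+¬).
'muum': N↓-sim [30, 23, 15, 9, 2] end={s19,s22} ∉↓L; 4/4 single-dels accept.
'2a2122': |S_i|=[30, 26, 22, 18, 14, 9, 2] end={s19,s22} rej; 6/6 deletions ∈↓L.
2 obstructions.

Antichain: [muum, 2a2122].


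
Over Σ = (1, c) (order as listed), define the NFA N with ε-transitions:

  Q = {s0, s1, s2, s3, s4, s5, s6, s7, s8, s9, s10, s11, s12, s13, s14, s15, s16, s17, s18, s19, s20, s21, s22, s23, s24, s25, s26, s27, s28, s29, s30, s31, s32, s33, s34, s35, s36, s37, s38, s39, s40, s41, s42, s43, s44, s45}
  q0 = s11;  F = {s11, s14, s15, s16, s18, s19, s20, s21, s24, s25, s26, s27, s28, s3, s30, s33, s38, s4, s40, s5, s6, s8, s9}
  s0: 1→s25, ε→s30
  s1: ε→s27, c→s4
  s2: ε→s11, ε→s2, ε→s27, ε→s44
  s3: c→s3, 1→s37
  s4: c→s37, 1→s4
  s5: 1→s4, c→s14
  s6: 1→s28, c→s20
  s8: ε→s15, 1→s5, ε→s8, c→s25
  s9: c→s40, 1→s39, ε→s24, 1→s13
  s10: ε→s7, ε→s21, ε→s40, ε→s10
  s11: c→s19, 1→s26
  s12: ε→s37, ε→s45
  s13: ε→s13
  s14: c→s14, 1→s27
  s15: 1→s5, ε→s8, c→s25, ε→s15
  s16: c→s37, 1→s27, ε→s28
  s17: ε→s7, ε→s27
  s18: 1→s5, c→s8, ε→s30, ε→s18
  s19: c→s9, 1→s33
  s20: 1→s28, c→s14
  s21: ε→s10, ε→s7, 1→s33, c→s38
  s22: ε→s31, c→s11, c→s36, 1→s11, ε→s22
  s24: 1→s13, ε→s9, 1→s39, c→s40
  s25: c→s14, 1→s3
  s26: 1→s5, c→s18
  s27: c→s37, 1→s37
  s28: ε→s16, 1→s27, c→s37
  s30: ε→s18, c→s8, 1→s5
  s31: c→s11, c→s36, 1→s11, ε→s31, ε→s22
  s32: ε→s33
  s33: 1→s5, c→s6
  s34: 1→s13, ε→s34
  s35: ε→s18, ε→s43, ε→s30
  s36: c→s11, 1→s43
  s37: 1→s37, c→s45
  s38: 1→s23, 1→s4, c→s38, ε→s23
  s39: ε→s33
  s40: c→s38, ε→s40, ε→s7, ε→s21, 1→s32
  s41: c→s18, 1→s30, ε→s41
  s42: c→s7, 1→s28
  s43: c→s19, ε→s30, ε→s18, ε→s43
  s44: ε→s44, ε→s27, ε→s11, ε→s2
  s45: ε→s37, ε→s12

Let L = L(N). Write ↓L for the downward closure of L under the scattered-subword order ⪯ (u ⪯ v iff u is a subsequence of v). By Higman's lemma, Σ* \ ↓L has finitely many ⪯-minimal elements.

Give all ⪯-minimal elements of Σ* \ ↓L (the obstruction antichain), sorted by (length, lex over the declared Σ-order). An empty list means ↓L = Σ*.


A = [111c, 11c11, c1c1c, 1ccc11, c1c111, cccc1c].

|Q|=46, |F|=23, |δ|=119 (52 ε).
min D↑ (19 st, q0=0, F={12}): 0:1→1,c→2 1:1→3,c→4 2:1→5,c→6 3:1→7,c→8 4:1→3,c→9 5:1→3,c→10 6:1→5,c→11 7:1→7,c→12 8:1→13,c→8 9:1→3,c→14 10:1→15,c→16 11:1→5,c→17 12:1→12,c→12 13:1→12,c→12 14:1→18,c→8 15:1→13,c→12 16:1→15,c→8 17:1→7,c→17 18:1→12,c→18.
'111c': |S_i|=[32, 23, 10, 5, 3] end={s12,s37,s45} ∉↓L; 4/4 deletions ∈↓L.
'11c11': run [32, 23, 10, 6, 4, 3] end={s12,s37,s45} — reject; 5/5 del acc.
'c1c1c': N↓-sim [32, 30, 17, 10, 6, 3] end={s12,s37,s45} rej; 5/5 deletions ∈↓L.
'1ccc11': N↓-sim [32, 23, 17, 14, 7, 5, 3] end={s12,s37,s45} rej; 6/6 deletions ∈↓L.
'c1c111': N↓-sim [32, 30, 17, 10, 6, 4, 3] end={s12,s37,s45} rej; 6/6 deletions ∈↓L.
'cccc1c': |S_i|=[32, 30, 27, 21, 13, 8, 3] end={s12,s37,s45} rej; 6/6 single-dels accept.
6 minimals (antichain).


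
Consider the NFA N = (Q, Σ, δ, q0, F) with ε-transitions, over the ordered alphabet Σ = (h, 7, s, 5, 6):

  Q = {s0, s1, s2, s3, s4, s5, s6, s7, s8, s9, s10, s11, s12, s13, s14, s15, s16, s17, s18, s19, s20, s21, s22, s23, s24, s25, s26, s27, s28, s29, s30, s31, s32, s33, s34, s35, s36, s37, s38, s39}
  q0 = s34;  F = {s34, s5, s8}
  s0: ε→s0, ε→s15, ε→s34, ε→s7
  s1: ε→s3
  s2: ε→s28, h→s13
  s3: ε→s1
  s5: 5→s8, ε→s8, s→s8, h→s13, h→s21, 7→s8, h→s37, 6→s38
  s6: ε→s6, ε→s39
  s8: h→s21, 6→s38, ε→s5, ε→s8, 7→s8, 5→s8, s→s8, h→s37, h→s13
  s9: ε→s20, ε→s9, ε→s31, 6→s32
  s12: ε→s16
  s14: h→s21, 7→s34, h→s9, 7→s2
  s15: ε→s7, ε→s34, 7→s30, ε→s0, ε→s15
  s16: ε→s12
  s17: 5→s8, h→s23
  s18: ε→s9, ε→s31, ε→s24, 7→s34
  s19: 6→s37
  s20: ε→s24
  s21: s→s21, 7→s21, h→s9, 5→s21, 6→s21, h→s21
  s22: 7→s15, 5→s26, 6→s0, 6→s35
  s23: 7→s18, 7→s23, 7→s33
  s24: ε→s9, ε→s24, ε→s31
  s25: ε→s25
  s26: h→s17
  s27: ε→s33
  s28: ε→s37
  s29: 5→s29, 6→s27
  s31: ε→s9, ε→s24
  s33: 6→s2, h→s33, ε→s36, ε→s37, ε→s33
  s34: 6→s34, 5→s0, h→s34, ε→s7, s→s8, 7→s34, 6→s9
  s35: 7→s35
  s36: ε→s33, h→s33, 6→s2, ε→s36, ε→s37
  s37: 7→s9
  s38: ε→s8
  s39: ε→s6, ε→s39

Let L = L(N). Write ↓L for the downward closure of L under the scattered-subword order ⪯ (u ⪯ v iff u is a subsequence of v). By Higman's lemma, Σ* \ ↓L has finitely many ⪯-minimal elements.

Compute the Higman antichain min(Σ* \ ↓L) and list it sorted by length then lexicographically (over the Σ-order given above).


|Q|=40, |F|=3, |δ|=96 (43 ε).
min D↑ (3 st, q0=0, F={2}): 0:h→0,7→0,s→1,5→0,6→0 1:h→2,7→1,s→1,5→1,6→1 2:h→2,7→2,s→2,5→2,6→2 (ε-aug+det+¬).
'sh': N↓-sim [16, 11, 8] end={s13,s20,s21,s24,s31,s32,s37,s9} ∉↓L; 2/2 single-dels accept.
1 words, ⪯-incomp.

Antichain: [sh].


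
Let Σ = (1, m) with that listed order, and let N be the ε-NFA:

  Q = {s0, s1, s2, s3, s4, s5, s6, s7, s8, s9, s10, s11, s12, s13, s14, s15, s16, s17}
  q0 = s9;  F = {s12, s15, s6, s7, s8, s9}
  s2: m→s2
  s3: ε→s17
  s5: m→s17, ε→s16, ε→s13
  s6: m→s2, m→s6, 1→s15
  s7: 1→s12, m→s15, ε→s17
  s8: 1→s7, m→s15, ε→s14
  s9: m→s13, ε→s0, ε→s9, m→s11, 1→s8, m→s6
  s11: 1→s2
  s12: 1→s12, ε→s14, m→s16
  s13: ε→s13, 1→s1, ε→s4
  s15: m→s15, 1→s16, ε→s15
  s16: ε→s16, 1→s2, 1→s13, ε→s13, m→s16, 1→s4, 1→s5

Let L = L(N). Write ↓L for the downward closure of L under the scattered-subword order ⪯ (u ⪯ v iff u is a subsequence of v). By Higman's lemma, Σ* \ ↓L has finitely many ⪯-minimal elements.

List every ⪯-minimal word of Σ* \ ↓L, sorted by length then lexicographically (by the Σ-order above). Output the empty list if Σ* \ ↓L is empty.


|Q|=18, |F|=6, |δ|=37 (13 ε).
min D↑ (7 st, q0=0, F={6}): 0:1→1,m→2 1:1→3,m→4 2:1→4,m→2 3:1→5,m→4 4:1→6,m→4 5:1→5,m→6 6:1→6,m→6 [Hopcroft].
'1m1': N↓-sim [16, 12, 8, 7] end={s1,s13,s16,s17,s2,s4,s5} rej; 3/3 del acc.
'm11': run [16, 10, 8, 7] end={s1,s13,s16,s17,s2,s4,s5} ∉↓L; 3/3 single-dels accept.
'111m': N↓-sim [16, 12, 11, 9, 7] end={s1,s13,s16,s17,s2,s4,s5} ∉↓L; 4/4 deletions ∈↓L.
3 obstructions.

min(Σ*\↓L) = [1m1, m11, 111m].


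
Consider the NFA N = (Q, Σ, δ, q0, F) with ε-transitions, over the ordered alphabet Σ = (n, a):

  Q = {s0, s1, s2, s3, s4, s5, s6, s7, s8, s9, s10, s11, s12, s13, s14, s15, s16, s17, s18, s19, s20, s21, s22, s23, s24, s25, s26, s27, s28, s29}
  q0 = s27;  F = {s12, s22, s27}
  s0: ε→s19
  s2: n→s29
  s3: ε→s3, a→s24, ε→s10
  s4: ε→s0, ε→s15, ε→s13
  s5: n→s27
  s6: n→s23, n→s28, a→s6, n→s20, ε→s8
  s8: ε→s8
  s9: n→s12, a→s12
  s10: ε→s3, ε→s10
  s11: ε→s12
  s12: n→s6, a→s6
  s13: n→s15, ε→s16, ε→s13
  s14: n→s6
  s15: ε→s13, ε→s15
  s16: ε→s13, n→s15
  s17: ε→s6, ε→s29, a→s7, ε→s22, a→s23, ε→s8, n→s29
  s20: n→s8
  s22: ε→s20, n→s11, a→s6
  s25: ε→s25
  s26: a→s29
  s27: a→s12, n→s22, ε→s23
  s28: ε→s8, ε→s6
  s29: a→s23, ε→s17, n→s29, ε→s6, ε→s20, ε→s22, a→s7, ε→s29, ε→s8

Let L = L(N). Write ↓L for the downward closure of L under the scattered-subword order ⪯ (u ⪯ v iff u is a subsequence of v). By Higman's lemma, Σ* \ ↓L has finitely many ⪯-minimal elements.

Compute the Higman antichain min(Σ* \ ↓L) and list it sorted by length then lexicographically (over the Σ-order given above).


|Q|=30, |F|=3, |δ|=57 (31 ε).
min D↑ (4 st, q0=0, F={3}): 0:n→1,a→2 1:n→2,a→3 2:n→3,a→3 3:n→3,a→3.
'na': N↓-sim [9, 8, 5] end={s20,s23,s28,s6,s8} rej; 2/2 del acc.
'an': N↓-sim [9, 6, 5] end={s20,s23,s28,s6,s8} ∉↓L; 2/2 del acc.
'aa': |S_i|=[9, 6, 5] end={s20,s23,s28,s6,s8} ∉↓L; 2/2 del acc.
'nnn': run [9, 8, 7, 5] end={s20,s23,s28,s6,s8} — reject; 3/3 single-dels accept.
4 obstructions.

Antichain: [na, an, aa, nnn].


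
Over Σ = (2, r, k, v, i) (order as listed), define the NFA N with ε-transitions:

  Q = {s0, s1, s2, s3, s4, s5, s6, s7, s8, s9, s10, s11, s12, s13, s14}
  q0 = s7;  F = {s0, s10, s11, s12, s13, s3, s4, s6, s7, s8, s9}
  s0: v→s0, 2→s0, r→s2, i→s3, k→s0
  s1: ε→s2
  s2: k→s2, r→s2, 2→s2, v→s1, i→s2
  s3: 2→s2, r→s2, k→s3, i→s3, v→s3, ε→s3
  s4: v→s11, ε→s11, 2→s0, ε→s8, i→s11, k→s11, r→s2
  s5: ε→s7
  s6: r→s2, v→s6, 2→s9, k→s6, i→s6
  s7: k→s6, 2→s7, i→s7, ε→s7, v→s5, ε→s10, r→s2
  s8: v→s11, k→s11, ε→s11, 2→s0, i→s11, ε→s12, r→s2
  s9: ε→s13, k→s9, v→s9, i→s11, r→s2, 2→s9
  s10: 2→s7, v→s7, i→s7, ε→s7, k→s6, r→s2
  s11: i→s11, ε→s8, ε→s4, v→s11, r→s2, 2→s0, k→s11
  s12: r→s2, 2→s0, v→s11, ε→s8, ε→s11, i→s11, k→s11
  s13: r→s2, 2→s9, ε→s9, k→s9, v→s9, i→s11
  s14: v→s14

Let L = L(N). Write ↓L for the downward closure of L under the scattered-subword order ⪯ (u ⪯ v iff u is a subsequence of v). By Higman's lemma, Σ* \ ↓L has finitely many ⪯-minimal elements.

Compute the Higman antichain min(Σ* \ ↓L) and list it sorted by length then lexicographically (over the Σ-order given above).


|Q|=15, |F|=11, |δ|=77 (16 ε).
min D↑ (7 st, q0=0, F={1}): 0:2→0,r→1,k→2,v→0,i→0 1:2→1,r→1,k→1,v→1,i→1 2:2→3,r→1,k→2,v→2,i→2 3:2→3,r→1,k→3,v→3,i→4 4:2→5,r→1,k→4,v→4,i→4 5:2→5,r→1,k→5,v→5,i→6 6:2→1,r→1,k→6,v→6,i→6.
'r': N↓-sim [14, 2] end={s1,s2} ∉↓L; 1/1 deletions ∈↓L.
'k2i2i2': run [14, 11, 10, 8, 4, 3, 2] end={s1,s2} — reject; 6/6 single-dels accept.
2 obstructions.

min(Σ*\↓L) = [r, k2i2i2].
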